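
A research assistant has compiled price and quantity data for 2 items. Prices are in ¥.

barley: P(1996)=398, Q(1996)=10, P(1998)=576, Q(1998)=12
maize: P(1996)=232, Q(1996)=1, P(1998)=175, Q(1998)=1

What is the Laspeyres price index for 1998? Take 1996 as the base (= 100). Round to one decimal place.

140.9

Laspeyres price index uses base-period quantities as weights.
ΣP(1998)·Q(1996) = 576×10 + 175×1 = 5760 + 175 = 5935
ΣP(1996)·Q(1996) = 398×10 + 232×1 = 3980 + 232 = 4212
Index = 5935 / 4212 × 100 = 140.9069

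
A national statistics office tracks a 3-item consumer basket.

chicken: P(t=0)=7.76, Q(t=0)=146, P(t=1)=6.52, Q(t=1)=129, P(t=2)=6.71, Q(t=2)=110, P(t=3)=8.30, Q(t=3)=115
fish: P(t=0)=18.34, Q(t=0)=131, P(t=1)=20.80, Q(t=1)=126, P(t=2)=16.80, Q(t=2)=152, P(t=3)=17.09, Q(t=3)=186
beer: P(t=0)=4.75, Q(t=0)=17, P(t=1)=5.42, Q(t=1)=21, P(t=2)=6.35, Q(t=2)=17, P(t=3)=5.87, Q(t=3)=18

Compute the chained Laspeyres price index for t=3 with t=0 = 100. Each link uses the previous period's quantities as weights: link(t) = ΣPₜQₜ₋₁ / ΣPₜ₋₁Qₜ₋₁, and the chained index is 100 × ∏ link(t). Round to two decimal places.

Link t=0→t=1:
ΣP(t=1)Q(t=0) = 6.52×146 + 20.80×131 + 5.42×17 = 951.92 + 2724.8 + 92.14 = 3768.86
ΣP(t=0)Q(t=0) = 7.76×146 + 18.34×131 + 4.75×17 = 1132.96 + 2402.54 + 80.75 = 3616.25
link = 3768.86/3616.25 = 1.042201
Link t=1→t=2:
ΣP(t=2)Q(t=1) = 6.71×129 + 16.80×126 + 6.35×21 = 865.59 + 2116.8 + 133.35 = 3115.74
ΣP(t=1)Q(t=1) = 6.52×129 + 20.80×126 + 5.42×21 = 841.08 + 2620.8 + 113.82 = 3575.7
link = 3115.74/3575.7 = 0.871365
Link t=2→t=3:
ΣP(t=3)Q(t=2) = 8.30×110 + 17.09×152 + 5.87×17 = 913 + 2597.68 + 99.79 = 3610.47
ΣP(t=2)Q(t=2) = 6.71×110 + 16.80×152 + 6.35×17 = 738.1 + 2553.6 + 107.95 = 3399.65
link = 3610.47/3399.65 = 1.062012
Chained index = 100 × 1.042201 × 0.871365 × 1.062012 = 96.4453

96.45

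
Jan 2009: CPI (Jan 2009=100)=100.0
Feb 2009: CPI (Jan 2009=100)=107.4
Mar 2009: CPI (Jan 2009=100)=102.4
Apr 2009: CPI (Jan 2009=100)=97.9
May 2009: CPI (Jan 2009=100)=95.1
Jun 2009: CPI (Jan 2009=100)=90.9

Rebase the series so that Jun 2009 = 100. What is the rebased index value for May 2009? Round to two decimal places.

104.62

Rebased(May 2009) = 95.1 / 90.9 × 100 = 104.6205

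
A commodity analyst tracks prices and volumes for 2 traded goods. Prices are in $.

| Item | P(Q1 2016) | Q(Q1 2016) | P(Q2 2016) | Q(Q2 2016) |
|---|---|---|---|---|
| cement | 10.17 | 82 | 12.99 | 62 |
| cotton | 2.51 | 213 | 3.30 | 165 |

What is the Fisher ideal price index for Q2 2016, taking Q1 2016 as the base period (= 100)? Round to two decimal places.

129.20

Laspeyres component (base-period weights):
ΣP(Q2 2016)Q(Q1 2016) = 12.99×82 + 3.30×213 = 1065.18 + 702.9 = 1768.08
ΣP(Q1 2016)Q(Q1 2016) = 10.17×82 + 2.51×213 = 833.94 + 534.63 = 1368.57
L = 1768.08 / 1368.57 × 100 = 129.1918
Paasche component (current-period weights):
ΣP(Q2 2016)Q(Q2 2016) = 12.99×62 + 3.30×165 = 805.38 + 544.5 = 1349.88
ΣP(Q1 2016)Q(Q2 2016) = 10.17×62 + 2.51×165 = 630.54 + 414.15 = 1044.69
P = 1349.88 / 1044.69 × 100 = 129.2135
Fisher = √(L × P) = √(129.1918 × 129.2135) = 129.2026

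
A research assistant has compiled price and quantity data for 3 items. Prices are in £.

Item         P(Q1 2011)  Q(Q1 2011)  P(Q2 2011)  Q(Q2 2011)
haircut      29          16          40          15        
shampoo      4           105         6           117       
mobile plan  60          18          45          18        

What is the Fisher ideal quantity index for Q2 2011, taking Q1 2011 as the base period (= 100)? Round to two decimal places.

101.25

Laspeyres component (base-period weights):
ΣP(Q1 2011)Q(Q2 2011) = 29×15 + 4×117 + 60×18 = 435 + 468 + 1080 = 1983
ΣP(Q1 2011)Q(Q1 2011) = 29×16 + 4×105 + 60×18 = 464 + 420 + 1080 = 1964
L = 1983 / 1964 × 100 = 100.9674
Paasche component (current-period weights):
ΣP(Q2 2011)Q(Q2 2011) = 40×15 + 6×117 + 45×18 = 600 + 702 + 810 = 2112
ΣP(Q2 2011)Q(Q1 2011) = 40×16 + 6×105 + 45×18 = 640 + 630 + 810 = 2080
P = 2112 / 2080 × 100 = 101.5385
Fisher = √(L × P) = √(100.9674 × 101.5385) = 101.2525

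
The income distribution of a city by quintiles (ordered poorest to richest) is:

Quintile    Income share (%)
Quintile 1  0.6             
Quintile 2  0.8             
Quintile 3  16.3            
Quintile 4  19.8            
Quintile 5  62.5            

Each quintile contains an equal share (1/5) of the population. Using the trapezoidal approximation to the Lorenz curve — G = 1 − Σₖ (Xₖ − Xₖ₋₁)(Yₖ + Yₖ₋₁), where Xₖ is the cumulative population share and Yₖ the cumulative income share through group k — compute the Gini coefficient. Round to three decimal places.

0.571

Cumulative income shares Yₖ: 0.0060, 0.0140, 0.1770, 0.3750, 1.0000
Σ (Xₖ−Xₖ₋₁)(Yₖ+Yₖ₋₁) = (1/5)(0.0060+0.0000) + (1/5)(0.0140+0.0060) + (1/5)(0.1770+0.0140) + (1/5)(0.3750+0.1770) + (1/5)(1.0000+0.3750)
  = 0.0012 + 0.0040 + 0.0382 + 0.1104 + 0.2750 = 0.4288
G = 1 − 0.4288 = 0.5712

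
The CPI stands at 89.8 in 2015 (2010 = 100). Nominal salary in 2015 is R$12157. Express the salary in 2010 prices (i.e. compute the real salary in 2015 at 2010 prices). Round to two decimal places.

13537.86

Real = Nominal ÷ (Index/100) = 12157 ÷ (89.8/100)
     = 12157 ÷ 0.898 = 13537.8619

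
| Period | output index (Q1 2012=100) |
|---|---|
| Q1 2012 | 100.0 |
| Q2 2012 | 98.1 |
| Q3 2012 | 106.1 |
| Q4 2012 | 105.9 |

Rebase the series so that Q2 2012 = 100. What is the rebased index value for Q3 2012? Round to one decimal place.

108.2

Rebased(Q3 2012) = 106.1 / 98.1 × 100 = 108.1549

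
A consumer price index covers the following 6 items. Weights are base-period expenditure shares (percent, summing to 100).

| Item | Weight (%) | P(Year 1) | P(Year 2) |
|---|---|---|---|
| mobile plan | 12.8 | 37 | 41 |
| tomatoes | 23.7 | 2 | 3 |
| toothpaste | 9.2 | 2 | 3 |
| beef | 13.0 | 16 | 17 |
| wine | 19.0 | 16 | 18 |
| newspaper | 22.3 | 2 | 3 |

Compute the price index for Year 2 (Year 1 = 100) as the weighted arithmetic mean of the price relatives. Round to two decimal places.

mobile plan: 12.8 × (41/37) = 12.8 × 1.108108 = 14.1838
tomatoes: 23.7 × (3/2) = 23.7 × 1.500000 = 35.5500
toothpaste: 9.2 × (3/2) = 9.2 × 1.500000 = 13.8000
beef: 13.0 × (17/16) = 13.0 × 1.062500 = 13.8125
wine: 19.0 × (18/16) = 19.0 × 1.125000 = 21.3750
newspaper: 22.3 × (3/2) = 22.3 × 1.500000 = 33.4500
Index = Σ wᵢ·(p₁ᵢ/p₀ᵢ) = 14.1838 + 35.5500 + 13.8000 + 13.8125 + 21.3750 + 33.4500 = 132.1713

132.17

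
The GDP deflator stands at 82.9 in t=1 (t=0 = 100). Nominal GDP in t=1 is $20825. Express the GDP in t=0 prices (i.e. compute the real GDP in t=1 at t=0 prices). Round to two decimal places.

Real = Nominal ÷ (Index/100) = 20825 ÷ (82.9/100)
     = 20825 ÷ 0.829 = 25120.6273

25120.63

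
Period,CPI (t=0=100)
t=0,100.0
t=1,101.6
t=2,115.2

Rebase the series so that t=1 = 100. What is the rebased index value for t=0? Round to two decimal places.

Rebased(t=0) = 100.0 / 101.6 × 100 = 98.4252

98.43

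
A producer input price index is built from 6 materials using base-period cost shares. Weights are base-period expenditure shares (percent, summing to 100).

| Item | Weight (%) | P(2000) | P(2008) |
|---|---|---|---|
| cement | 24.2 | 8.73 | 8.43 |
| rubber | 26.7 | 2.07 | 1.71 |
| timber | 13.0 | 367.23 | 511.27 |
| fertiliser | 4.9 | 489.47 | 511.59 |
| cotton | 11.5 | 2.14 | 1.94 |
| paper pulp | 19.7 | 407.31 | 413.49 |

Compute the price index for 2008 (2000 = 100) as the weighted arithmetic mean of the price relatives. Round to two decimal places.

cement: 24.2 × (8.43/8.73) = 24.2 × 0.965636 = 23.3684
rubber: 26.7 × (1.71/2.07) = 26.7 × 0.826087 = 22.0565
timber: 13.0 × (511.27/367.23) = 13.0 × 1.392234 = 18.0990
fertiliser: 4.9 × (511.59/489.47) = 4.9 × 1.045192 = 5.1214
cotton: 11.5 × (1.94/2.14) = 11.5 × 0.906542 = 10.4252
paper pulp: 19.7 × (413.49/407.31) = 19.7 × 1.015173 = 19.9989
Index = Σ wᵢ·(p₁ᵢ/p₀ᵢ) = 23.3684 + 22.0565 + 18.0990 + 5.1214 + 10.4252 + 19.9989 = 99.0695

99.07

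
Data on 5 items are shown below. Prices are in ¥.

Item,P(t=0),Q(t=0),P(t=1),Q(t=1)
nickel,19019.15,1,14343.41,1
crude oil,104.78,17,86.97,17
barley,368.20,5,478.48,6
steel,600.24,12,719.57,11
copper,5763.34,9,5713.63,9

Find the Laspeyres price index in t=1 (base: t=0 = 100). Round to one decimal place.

Laspeyres price index uses base-period quantities as weights.
ΣP(t=1)·Q(t=0) = 14343.41×1 + 86.97×17 + 478.48×5 + 719.57×12 + 5713.63×9 = 14343.41 + 1478.49 + 2392.4 + 8634.84 + 51422.67 = 78271.81
ΣP(t=0)·Q(t=0) = 19019.15×1 + 104.78×17 + 368.20×5 + 600.24×12 + 5763.34×9 = 19019.15 + 1781.26 + 1841 + 7202.88 + 51870.06 = 81714.35
Index = 78271.81 / 81714.35 × 100 = 95.7871

95.8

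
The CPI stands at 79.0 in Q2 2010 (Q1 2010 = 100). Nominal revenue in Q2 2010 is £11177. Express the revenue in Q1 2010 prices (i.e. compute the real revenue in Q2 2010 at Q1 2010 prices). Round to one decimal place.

14148.1

Real = Nominal ÷ (Index/100) = 11177 ÷ (79.0/100)
     = 11177 ÷ 0.790 = 14148.1013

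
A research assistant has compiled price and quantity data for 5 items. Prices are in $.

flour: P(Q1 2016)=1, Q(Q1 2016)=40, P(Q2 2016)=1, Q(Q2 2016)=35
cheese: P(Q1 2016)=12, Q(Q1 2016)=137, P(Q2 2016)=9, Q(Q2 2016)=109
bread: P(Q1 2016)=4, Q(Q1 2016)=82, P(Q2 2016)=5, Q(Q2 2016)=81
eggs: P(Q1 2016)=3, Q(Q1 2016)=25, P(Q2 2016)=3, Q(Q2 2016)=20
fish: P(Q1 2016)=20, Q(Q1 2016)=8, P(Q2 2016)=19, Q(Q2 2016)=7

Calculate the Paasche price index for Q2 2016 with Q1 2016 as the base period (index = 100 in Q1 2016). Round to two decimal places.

86.45

Paasche price index uses current-period quantities as weights.
ΣP(Q2 2016)·Q(Q2 2016) = 1×35 + 9×109 + 5×81 + 3×20 + 19×7 = 35 + 981 + 405 + 60 + 133 = 1614
ΣP(Q1 2016)·Q(Q2 2016) = 1×35 + 12×109 + 4×81 + 3×20 + 20×7 = 35 + 1308 + 324 + 60 + 140 = 1867
Index = 1614 / 1867 × 100 = 86.4488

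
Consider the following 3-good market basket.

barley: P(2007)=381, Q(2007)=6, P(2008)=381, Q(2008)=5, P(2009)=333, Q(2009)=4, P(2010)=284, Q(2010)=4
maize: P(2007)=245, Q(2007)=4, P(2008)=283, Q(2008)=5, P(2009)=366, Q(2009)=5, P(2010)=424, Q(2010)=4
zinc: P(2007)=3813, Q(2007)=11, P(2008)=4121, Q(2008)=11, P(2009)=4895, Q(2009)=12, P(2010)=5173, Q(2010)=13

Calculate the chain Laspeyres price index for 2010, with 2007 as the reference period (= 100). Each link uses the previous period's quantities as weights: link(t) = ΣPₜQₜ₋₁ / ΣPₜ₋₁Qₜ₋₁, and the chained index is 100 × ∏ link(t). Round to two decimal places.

Link 2007→2008:
ΣP(2008)Q(2007) = 381×6 + 283×4 + 4121×11 = 2286 + 1132 + 45331 = 48749
ΣP(2007)Q(2007) = 381×6 + 245×4 + 3813×11 = 2286 + 980 + 41943 = 45209
link = 48749/45209 = 1.078303
Link 2008→2009:
ΣP(2009)Q(2008) = 333×5 + 366×5 + 4895×11 = 1665 + 1830 + 53845 = 57340
ΣP(2008)Q(2008) = 381×5 + 283×5 + 4121×11 = 1905 + 1415 + 45331 = 48651
link = 57340/48651 = 1.178599
Link 2009→2010:
ΣP(2010)Q(2009) = 284×4 + 424×5 + 5173×12 = 1136 + 2120 + 62076 = 65332
ΣP(2009)Q(2009) = 333×4 + 366×5 + 4895×12 = 1332 + 1830 + 58740 = 61902
link = 65332/61902 = 1.055410
Chained index = 100 × 1.078303 × 1.178599 × 1.055410 = 134.1306

134.13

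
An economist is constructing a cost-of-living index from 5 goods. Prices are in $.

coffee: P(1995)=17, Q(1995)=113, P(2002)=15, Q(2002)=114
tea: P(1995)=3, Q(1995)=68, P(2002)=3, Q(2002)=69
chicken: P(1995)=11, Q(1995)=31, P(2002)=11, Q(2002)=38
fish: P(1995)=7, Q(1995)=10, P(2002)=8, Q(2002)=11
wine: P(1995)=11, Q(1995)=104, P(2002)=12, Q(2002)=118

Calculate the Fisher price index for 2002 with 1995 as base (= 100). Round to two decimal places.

Laspeyres component (base-period weights):
ΣP(2002)Q(1995) = 15×113 + 3×68 + 11×31 + 8×10 + 12×104 = 1695 + 204 + 341 + 80 + 1248 = 3568
ΣP(1995)Q(1995) = 17×113 + 3×68 + 11×31 + 7×10 + 11×104 = 1921 + 204 + 341 + 70 + 1144 = 3680
L = 3568 / 3680 × 100 = 96.9565
Paasche component (current-period weights):
ΣP(2002)Q(2002) = 15×114 + 3×69 + 11×38 + 8×11 + 12×118 = 1710 + 207 + 418 + 88 + 1416 = 3839
ΣP(1995)Q(2002) = 17×114 + 3×69 + 11×38 + 7×11 + 11×118 = 1938 + 207 + 418 + 77 + 1298 = 3938
P = 3839 / 3938 × 100 = 97.4860
Fisher = √(L × P) = √(96.9565 × 97.4860) = 97.2209

97.22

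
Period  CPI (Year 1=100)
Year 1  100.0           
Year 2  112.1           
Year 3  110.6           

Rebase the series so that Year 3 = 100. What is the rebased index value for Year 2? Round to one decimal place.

Rebased(Year 2) = 112.1 / 110.6 × 100 = 101.3562

101.4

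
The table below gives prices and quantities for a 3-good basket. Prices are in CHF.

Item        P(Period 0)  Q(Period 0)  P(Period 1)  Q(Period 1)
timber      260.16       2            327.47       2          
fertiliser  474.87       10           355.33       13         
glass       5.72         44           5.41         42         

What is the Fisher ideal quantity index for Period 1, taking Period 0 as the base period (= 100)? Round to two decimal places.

124.66

Laspeyres component (base-period weights):
ΣP(Period 0)Q(Period 1) = 260.16×2 + 474.87×13 + 5.72×42 = 520.32 + 6173.31 + 240.24 = 6933.87
ΣP(Period 0)Q(Period 0) = 260.16×2 + 474.87×10 + 5.72×44 = 520.32 + 4748.7 + 251.68 = 5520.7
L = 6933.87 / 5520.7 × 100 = 125.5977
Paasche component (current-period weights):
ΣP(Period 1)Q(Period 1) = 327.47×2 + 355.33×13 + 5.41×42 = 654.94 + 4619.29 + 227.22 = 5501.45
ΣP(Period 1)Q(Period 0) = 327.47×2 + 355.33×10 + 5.41×44 = 654.94 + 3553.3 + 238.04 = 4446.28
P = 5501.45 / 4446.28 × 100 = 123.7315
Fisher = √(L × P) = √(125.5977 × 123.7315) = 124.6611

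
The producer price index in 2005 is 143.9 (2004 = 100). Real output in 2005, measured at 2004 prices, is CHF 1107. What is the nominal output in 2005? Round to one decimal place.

Nominal = Real × (Index/100) = 1107 × (143.9/100)
        = 1107 × 1.439 = 1592.9730

1593.0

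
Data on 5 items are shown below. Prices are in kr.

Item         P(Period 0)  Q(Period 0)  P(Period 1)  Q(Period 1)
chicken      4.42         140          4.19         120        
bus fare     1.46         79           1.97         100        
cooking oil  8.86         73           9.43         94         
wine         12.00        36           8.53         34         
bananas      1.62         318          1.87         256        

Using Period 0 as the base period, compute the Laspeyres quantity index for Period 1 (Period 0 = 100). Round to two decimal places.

Laspeyres quantity index uses base-period prices as weights.
ΣP(Period 0)·Q(Period 1) = 4.42×120 + 1.46×100 + 8.86×94 + 12.00×34 + 1.62×256 = 530.4 + 146 + 832.84 + 408 + 414.72 = 2331.96
ΣP(Period 0)·Q(Period 0) = 4.42×140 + 1.46×79 + 8.86×73 + 12.00×36 + 1.62×318 = 618.8 + 115.34 + 646.78 + 432 + 515.16 = 2328.08
Index = 2331.96 / 2328.08 × 100 = 100.1667

100.17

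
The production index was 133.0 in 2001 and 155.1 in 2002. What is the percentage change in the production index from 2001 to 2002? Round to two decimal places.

16.62%

Change = (155.1 − 133.0) / 133.0 × 100
       = 22.1 / 133.0 × 100 = 16.6165%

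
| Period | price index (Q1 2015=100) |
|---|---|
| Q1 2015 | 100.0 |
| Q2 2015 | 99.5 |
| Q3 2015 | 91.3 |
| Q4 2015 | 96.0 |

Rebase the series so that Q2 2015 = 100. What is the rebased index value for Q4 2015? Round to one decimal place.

Rebased(Q4 2015) = 96.0 / 99.5 × 100 = 96.4824

96.5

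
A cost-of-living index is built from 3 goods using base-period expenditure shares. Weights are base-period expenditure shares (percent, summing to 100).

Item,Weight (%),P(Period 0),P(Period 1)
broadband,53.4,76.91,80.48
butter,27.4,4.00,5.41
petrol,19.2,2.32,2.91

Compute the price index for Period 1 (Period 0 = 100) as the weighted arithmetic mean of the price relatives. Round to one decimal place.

117.0

broadband: 53.4 × (80.48/76.91) = 53.4 × 1.046418 = 55.8787
butter: 27.4 × (5.41/4.00) = 27.4 × 1.352500 = 37.0585
petrol: 19.2 × (2.91/2.32) = 19.2 × 1.254310 = 24.0828
Index = Σ wᵢ·(p₁ᵢ/p₀ᵢ) = 55.8787 + 37.0585 + 24.0828 = 117.0200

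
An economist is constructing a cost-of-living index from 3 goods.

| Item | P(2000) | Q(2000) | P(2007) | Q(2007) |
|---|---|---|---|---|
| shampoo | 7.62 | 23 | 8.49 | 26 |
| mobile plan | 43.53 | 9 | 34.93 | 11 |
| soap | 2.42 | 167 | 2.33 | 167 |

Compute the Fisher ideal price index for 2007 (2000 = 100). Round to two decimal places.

Laspeyres component (base-period weights):
ΣP(2007)Q(2000) = 8.49×23 + 34.93×9 + 2.33×167 = 195.27 + 314.37 + 389.11 = 898.75
ΣP(2000)Q(2000) = 7.62×23 + 43.53×9 + 2.42×167 = 175.26 + 391.77 + 404.14 = 971.17
L = 898.75 / 971.17 × 100 = 92.5430
Paasche component (current-period weights):
ΣP(2007)Q(2007) = 8.49×26 + 34.93×11 + 2.33×167 = 220.74 + 384.23 + 389.11 = 994.08
ΣP(2000)Q(2007) = 7.62×26 + 43.53×11 + 2.42×167 = 198.12 + 478.83 + 404.14 = 1081.09
P = 994.08 / 1081.09 × 100 = 91.9516
Fisher = √(L × P) = √(92.5430 × 91.9516) = 92.2469

92.25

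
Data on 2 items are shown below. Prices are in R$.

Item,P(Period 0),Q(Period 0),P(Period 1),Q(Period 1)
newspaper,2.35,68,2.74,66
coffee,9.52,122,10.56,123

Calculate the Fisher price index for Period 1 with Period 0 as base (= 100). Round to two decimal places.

111.60

Laspeyres component (base-period weights):
ΣP(Period 1)Q(Period 0) = 2.74×68 + 10.56×122 = 186.32 + 1288.32 = 1474.64
ΣP(Period 0)Q(Period 0) = 2.35×68 + 9.52×122 = 159.8 + 1161.44 = 1321.24
L = 1474.64 / 1321.24 × 100 = 111.6103
Paasche component (current-period weights):
ΣP(Period 1)Q(Period 1) = 2.74×66 + 10.56×123 = 180.84 + 1298.88 = 1479.72
ΣP(Period 0)Q(Period 1) = 2.35×66 + 9.52×123 = 155.1 + 1170.96 = 1326.06
P = 1479.72 / 1326.06 × 100 = 111.5877
Fisher = √(L × P) = √(111.6103 × 111.5877) = 111.5990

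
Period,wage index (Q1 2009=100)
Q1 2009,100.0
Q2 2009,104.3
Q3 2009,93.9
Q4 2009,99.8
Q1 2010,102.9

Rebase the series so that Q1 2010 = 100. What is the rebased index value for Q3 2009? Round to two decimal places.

91.25

Rebased(Q3 2009) = 93.9 / 102.9 × 100 = 91.2536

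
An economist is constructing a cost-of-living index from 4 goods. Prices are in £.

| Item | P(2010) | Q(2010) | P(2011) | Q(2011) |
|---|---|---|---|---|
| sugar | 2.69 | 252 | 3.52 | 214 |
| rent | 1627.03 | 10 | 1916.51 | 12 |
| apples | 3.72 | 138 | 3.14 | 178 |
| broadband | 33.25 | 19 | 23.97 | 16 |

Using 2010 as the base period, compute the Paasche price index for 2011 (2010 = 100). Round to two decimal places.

115.97

Paasche price index uses current-period quantities as weights.
ΣP(2011)·Q(2011) = 3.52×214 + 1916.51×12 + 3.14×178 + 23.97×16 = 753.28 + 22998.12 + 558.92 + 383.52 = 24693.84
ΣP(2010)·Q(2011) = 2.69×214 + 1627.03×12 + 3.72×178 + 33.25×16 = 575.66 + 19524.36 + 662.16 + 532 = 21294.18
Index = 24693.84 / 21294.18 × 100 = 115.9652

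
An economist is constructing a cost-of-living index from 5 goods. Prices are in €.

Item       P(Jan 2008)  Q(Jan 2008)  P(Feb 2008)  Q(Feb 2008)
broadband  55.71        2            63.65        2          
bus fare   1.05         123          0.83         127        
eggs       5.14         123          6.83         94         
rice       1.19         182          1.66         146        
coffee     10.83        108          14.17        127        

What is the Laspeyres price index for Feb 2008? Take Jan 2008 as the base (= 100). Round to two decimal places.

Laspeyres price index uses base-period quantities as weights.
ΣP(Feb 2008)·Q(Jan 2008) = 63.65×2 + 0.83×123 + 6.83×123 + 1.66×182 + 14.17×108 = 127.3 + 102.09 + 840.09 + 302.12 + 1530.36 = 2901.96
ΣP(Jan 2008)·Q(Jan 2008) = 55.71×2 + 1.05×123 + 5.14×123 + 1.19×182 + 10.83×108 = 111.42 + 129.15 + 632.22 + 216.58 + 1169.64 = 2259.01
Index = 2901.96 / 2259.01 × 100 = 128.4616

128.46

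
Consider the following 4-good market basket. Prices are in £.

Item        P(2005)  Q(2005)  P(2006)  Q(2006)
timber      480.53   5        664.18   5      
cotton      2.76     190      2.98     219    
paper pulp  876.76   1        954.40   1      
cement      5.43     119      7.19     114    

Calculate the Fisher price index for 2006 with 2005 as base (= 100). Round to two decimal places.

Laspeyres component (base-period weights):
ΣP(2006)Q(2005) = 664.18×5 + 2.98×190 + 954.40×1 + 7.19×119 = 3320.9 + 566.2 + 954.4 + 855.61 = 5697.11
ΣP(2005)Q(2005) = 480.53×5 + 2.76×190 + 876.76×1 + 5.43×119 = 2402.65 + 524.4 + 876.76 + 646.17 = 4449.98
L = 5697.11 / 4449.98 × 100 = 128.0255
Paasche component (current-period weights):
ΣP(2006)Q(2006) = 664.18×5 + 2.98×219 + 954.40×1 + 7.19×114 = 3320.9 + 652.62 + 954.4 + 819.66 = 5747.58
ΣP(2005)Q(2006) = 480.53×5 + 2.76×219 + 876.76×1 + 5.43×114 = 2402.65 + 604.44 + 876.76 + 619.02 = 4502.87
P = 5747.58 / 4502.87 × 100 = 127.6426
Fisher = √(L × P) = √(128.0255 × 127.6426) = 127.8339

127.83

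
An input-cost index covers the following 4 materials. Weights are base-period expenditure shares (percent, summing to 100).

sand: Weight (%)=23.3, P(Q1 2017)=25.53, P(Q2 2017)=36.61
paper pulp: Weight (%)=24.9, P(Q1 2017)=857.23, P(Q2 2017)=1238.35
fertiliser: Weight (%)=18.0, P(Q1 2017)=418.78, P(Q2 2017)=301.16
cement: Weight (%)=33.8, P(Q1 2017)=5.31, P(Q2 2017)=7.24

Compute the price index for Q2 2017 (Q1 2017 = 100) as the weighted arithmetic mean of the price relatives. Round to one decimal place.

sand: 23.3 × (36.61/25.53) = 23.3 × 1.433999 = 33.4122
paper pulp: 24.9 × (1238.35/857.23) = 24.9 × 1.444595 = 35.9704
fertiliser: 18.0 × (301.16/418.78) = 18.0 × 0.719137 = 12.9445
cement: 33.8 × (7.24/5.31) = 33.8 × 1.363465 = 46.0851
Index = Σ wᵢ·(p₁ᵢ/p₀ᵢ) = 33.4122 + 35.9704 + 12.9445 + 46.0851 = 128.4122

128.4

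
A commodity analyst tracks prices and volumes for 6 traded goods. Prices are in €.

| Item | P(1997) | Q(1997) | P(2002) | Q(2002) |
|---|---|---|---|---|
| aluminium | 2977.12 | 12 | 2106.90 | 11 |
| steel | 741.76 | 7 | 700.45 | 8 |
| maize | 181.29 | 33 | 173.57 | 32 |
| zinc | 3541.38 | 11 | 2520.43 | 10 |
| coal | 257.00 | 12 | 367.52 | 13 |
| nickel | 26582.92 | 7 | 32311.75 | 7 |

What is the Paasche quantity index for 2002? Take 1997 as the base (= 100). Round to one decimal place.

Paasche quantity index uses current-period prices as weights.
ΣP(2002)·Q(2002) = 2106.90×11 + 700.45×8 + 173.57×32 + 2520.43×10 + 367.52×13 + 32311.75×7 = 23175.9 + 5603.6 + 5554.24 + 25204.3 + 4777.76 + 226182.25 = 290498.05
ΣP(2002)·Q(1997) = 2106.90×12 + 700.45×7 + 173.57×33 + 2520.43×11 + 367.52×12 + 32311.75×7 = 25282.8 + 4903.15 + 5727.81 + 27724.73 + 4410.24 + 226182.25 = 294230.98
Index = 290498.05 / 294230.98 × 100 = 98.7313

98.7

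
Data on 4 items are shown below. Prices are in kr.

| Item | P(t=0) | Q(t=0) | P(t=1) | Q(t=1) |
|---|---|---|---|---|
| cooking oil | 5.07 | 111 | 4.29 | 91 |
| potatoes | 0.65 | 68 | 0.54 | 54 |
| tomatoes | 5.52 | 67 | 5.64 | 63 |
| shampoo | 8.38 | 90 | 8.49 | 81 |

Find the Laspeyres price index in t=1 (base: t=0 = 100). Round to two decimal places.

95.60

Laspeyres price index uses base-period quantities as weights.
ΣP(t=1)·Q(t=0) = 4.29×111 + 0.54×68 + 5.64×67 + 8.49×90 = 476.19 + 36.72 + 377.88 + 764.1 = 1654.89
ΣP(t=0)·Q(t=0) = 5.07×111 + 0.65×68 + 5.52×67 + 8.38×90 = 562.77 + 44.2 + 369.84 + 754.2 = 1731.01
Index = 1654.89 / 1731.01 × 100 = 95.6026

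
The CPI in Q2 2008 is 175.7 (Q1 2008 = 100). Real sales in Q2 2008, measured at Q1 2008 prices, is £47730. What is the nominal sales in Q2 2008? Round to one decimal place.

83861.6

Nominal = Real × (Index/100) = 47730 × (175.7/100)
        = 47730 × 1.757 = 83861.6100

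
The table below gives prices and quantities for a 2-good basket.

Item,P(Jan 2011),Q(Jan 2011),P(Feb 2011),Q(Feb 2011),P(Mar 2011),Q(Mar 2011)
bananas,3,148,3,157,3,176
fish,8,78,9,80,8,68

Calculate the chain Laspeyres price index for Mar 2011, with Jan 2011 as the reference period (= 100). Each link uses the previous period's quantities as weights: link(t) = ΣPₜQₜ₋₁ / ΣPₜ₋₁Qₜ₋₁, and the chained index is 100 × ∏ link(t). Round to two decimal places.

Link Jan 2011→Feb 2011:
ΣP(Feb 2011)Q(Jan 2011) = 3×148 + 9×78 = 444 + 702 = 1146
ΣP(Jan 2011)Q(Jan 2011) = 3×148 + 8×78 = 444 + 624 = 1068
link = 1146/1068 = 1.073034
Link Feb 2011→Mar 2011:
ΣP(Mar 2011)Q(Feb 2011) = 3×157 + 8×80 = 471 + 640 = 1111
ΣP(Feb 2011)Q(Feb 2011) = 3×157 + 9×80 = 471 + 720 = 1191
link = 1111/1191 = 0.932830
Chained index = 100 × 1.073034 × 0.932830 = 100.0958

100.10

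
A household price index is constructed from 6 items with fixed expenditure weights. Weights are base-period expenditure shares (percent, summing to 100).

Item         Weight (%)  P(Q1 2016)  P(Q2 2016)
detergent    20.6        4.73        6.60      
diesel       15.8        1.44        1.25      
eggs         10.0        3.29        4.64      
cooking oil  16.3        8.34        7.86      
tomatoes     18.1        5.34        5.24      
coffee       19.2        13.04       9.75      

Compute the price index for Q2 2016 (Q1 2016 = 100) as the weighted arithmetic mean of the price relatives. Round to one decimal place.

detergent: 20.6 × (6.60/4.73) = 20.6 × 1.395349 = 28.7442
diesel: 15.8 × (1.25/1.44) = 15.8 × 0.868056 = 13.7153
eggs: 10.0 × (4.64/3.29) = 10.0 × 1.410334 = 14.1033
cooking oil: 16.3 × (7.86/8.34) = 16.3 × 0.942446 = 15.3619
tomatoes: 18.1 × (5.24/5.34) = 18.1 × 0.981273 = 17.7610
coffee: 19.2 × (9.75/13.04) = 19.2 × 0.747699 = 14.3558
Index = Σ wᵢ·(p₁ᵢ/p₀ᵢ) = 28.7442 + 13.7153 + 14.1033 + 15.3619 + 17.7610 + 14.3558 = 104.0416

104.0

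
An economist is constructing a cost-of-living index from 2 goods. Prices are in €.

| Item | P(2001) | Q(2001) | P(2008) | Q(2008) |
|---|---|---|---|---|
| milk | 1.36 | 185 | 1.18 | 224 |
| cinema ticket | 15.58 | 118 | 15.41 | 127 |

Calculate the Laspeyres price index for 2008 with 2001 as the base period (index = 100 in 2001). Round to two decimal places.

Laspeyres price index uses base-period quantities as weights.
ΣP(2008)·Q(2001) = 1.18×185 + 15.41×118 = 218.3 + 1818.38 = 2036.68
ΣP(2001)·Q(2001) = 1.36×185 + 15.58×118 = 251.6 + 1838.44 = 2090.04
Index = 2036.68 / 2090.04 × 100 = 97.4469

97.45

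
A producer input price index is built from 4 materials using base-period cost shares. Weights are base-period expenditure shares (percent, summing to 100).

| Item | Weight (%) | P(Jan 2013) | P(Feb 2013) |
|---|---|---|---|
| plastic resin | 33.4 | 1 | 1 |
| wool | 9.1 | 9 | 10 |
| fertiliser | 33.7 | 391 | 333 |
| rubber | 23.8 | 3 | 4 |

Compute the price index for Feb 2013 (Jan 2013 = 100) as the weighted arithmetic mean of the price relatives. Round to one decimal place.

103.9

plastic resin: 33.4 × (1/1) = 33.4 × 1.000000 = 33.4000
wool: 9.1 × (10/9) = 9.1 × 1.111111 = 10.1111
fertiliser: 33.7 × (333/391) = 33.7 × 0.851662 = 28.7010
rubber: 23.8 × (4/3) = 23.8 × 1.333333 = 31.7333
Index = Σ wᵢ·(p₁ᵢ/p₀ᵢ) = 33.4000 + 10.1111 + 28.7010 + 31.7333 = 103.9455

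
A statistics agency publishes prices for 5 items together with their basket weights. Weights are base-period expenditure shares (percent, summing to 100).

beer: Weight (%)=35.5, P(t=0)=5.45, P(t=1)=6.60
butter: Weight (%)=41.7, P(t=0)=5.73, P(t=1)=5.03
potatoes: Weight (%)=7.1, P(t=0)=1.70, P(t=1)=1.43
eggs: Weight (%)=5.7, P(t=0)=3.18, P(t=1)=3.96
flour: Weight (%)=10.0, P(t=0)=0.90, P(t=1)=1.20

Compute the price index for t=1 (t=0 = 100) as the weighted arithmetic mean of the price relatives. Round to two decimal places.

106.00

beer: 35.5 × (6.60/5.45) = 35.5 × 1.211009 = 42.9908
butter: 41.7 × (5.03/5.73) = 41.7 × 0.877836 = 36.6058
potatoes: 7.1 × (1.43/1.70) = 7.1 × 0.841176 = 5.9724
eggs: 5.7 × (3.96/3.18) = 5.7 × 1.245283 = 7.0981
flour: 10.0 × (1.20/0.90) = 10.0 × 1.333333 = 13.3333
Index = Σ wᵢ·(p₁ᵢ/p₀ᵢ) = 42.9908 + 36.6058 + 5.9724 + 7.0981 + 13.3333 = 106.0004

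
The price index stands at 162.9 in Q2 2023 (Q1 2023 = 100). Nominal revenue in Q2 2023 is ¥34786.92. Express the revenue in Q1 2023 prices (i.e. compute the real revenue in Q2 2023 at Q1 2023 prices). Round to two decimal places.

Real = Nominal ÷ (Index/100) = 34786.92 ÷ (162.9/100)
     = 34786.92 ÷ 1.629 = 21354.7698

21354.77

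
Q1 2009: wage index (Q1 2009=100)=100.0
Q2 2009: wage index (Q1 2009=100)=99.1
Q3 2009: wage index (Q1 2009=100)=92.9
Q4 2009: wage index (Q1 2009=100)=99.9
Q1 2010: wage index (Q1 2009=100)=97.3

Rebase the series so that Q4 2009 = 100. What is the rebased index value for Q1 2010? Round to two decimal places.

97.40

Rebased(Q1 2010) = 97.3 / 99.9 × 100 = 97.3974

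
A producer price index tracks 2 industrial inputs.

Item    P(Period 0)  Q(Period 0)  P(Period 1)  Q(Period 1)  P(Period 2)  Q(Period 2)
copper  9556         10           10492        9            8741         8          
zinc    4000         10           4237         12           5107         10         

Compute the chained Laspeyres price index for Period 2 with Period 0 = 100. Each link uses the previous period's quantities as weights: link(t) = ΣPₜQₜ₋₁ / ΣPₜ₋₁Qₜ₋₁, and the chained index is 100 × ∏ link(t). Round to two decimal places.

Link Period 0→Period 1:
ΣP(Period 1)Q(Period 0) = 10492×10 + 4237×10 = 104920 + 42370 = 147290
ΣP(Period 0)Q(Period 0) = 9556×10 + 4000×10 = 95560 + 40000 = 135560
link = 147290/135560 = 1.086530
Link Period 1→Period 2:
ΣP(Period 2)Q(Period 1) = 8741×9 + 5107×12 = 78669 + 61284 = 139953
ΣP(Period 1)Q(Period 1) = 10492×9 + 4237×12 = 94428 + 50844 = 145272
link = 139953/145272 = 0.963386
Chained index = 100 × 1.086530 × 0.963386 = 104.6748

104.67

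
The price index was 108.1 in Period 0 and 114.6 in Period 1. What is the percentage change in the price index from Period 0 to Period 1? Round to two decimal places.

Change = (114.6 − 108.1) / 108.1 × 100
       = 6.5 / 108.1 × 100 = 6.0130%

6.01%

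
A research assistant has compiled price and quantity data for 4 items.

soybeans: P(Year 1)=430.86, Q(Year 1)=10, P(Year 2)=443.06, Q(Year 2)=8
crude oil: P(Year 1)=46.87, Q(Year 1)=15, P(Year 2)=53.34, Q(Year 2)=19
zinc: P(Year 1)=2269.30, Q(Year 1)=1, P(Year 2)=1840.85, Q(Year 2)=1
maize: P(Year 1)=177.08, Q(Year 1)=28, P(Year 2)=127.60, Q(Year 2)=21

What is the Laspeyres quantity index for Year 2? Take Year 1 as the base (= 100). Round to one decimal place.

84.4

Laspeyres quantity index uses base-period prices as weights.
ΣP(Year 1)·Q(Year 2) = 430.86×8 + 46.87×19 + 2269.30×1 + 177.08×21 = 3446.88 + 890.53 + 2269.3 + 3718.68 = 10325.39
ΣP(Year 1)·Q(Year 1) = 430.86×10 + 46.87×15 + 2269.30×1 + 177.08×28 = 4308.6 + 703.05 + 2269.3 + 4958.24 = 12239.19
Index = 10325.39 / 12239.19 × 100 = 84.3633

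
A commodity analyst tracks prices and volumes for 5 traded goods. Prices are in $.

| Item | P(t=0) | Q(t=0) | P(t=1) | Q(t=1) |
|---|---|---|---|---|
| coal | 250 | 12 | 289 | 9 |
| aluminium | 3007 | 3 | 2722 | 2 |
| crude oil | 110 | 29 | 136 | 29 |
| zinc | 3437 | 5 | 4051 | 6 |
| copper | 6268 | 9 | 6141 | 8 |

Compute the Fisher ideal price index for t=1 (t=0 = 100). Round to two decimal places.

103.24

Laspeyres component (base-period weights):
ΣP(t=1)Q(t=0) = 289×12 + 2722×3 + 136×29 + 4051×5 + 6141×9 = 3468 + 8166 + 3944 + 20255 + 55269 = 91102
ΣP(t=0)Q(t=0) = 250×12 + 3007×3 + 110×29 + 3437×5 + 6268×9 = 3000 + 9021 + 3190 + 17185 + 56412 = 88808
L = 91102 / 88808 × 100 = 102.5831
Paasche component (current-period weights):
ΣP(t=1)Q(t=1) = 289×9 + 2722×2 + 136×29 + 4051×6 + 6141×8 = 2601 + 5444 + 3944 + 24306 + 49128 = 85423
ΣP(t=0)Q(t=1) = 250×9 + 3007×2 + 110×29 + 3437×6 + 6268×8 = 2250 + 6014 + 3190 + 20622 + 50144 = 82220
P = 85423 / 82220 × 100 = 103.8956
Fisher = √(L × P) = √(102.5831 × 103.8956) = 103.2373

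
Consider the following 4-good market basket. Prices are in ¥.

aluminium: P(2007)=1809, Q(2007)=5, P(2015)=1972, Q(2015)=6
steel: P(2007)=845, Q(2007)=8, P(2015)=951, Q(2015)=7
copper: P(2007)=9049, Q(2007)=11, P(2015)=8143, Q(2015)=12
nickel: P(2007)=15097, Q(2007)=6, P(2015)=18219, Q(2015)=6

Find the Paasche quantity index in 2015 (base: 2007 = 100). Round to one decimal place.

104.2

Paasche quantity index uses current-period prices as weights.
ΣP(2015)·Q(2015) = 1972×6 + 951×7 + 8143×12 + 18219×6 = 11832 + 6657 + 97716 + 109314 = 225519
ΣP(2015)·Q(2007) = 1972×5 + 951×8 + 8143×11 + 18219×6 = 9860 + 7608 + 89573 + 109314 = 216355
Index = 225519 / 216355 × 100 = 104.2356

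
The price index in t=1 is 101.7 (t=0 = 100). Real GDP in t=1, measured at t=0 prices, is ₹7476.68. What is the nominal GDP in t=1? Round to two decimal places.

Nominal = Real × (Index/100) = 7476.68 × (101.7/100)
        = 7476.68 × 1.017 = 7603.7836

7603.78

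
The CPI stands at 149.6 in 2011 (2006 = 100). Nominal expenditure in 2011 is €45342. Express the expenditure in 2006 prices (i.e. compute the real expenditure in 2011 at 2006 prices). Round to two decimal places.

30308.82

Real = Nominal ÷ (Index/100) = 45342 ÷ (149.6/100)
     = 45342 ÷ 1.496 = 30308.8235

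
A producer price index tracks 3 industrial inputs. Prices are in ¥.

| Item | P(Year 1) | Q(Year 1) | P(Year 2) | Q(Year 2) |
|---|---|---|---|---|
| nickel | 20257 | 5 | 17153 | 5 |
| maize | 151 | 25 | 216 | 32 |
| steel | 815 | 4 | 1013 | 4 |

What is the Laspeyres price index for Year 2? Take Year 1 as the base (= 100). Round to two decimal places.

Laspeyres price index uses base-period quantities as weights.
ΣP(Year 2)·Q(Year 1) = 17153×5 + 216×25 + 1013×4 = 85765 + 5400 + 4052 = 95217
ΣP(Year 1)·Q(Year 1) = 20257×5 + 151×25 + 815×4 = 101285 + 3775 + 3260 = 108320
Index = 95217 / 108320 × 100 = 87.9034

87.90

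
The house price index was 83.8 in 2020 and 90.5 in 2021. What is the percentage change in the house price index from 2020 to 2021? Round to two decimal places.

8.00%

Change = (90.5 − 83.8) / 83.8 × 100
       = 6.7 / 83.8 × 100 = 7.9952%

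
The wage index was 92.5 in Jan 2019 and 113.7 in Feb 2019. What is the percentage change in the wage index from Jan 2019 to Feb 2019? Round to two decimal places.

Change = (113.7 − 92.5) / 92.5 × 100
       = 21.2 / 92.5 × 100 = 22.9189%

22.92%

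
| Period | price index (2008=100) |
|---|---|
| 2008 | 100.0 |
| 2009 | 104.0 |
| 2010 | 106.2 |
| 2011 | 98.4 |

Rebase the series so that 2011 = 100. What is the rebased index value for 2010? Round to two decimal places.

107.93

Rebased(2010) = 106.2 / 98.4 × 100 = 107.9268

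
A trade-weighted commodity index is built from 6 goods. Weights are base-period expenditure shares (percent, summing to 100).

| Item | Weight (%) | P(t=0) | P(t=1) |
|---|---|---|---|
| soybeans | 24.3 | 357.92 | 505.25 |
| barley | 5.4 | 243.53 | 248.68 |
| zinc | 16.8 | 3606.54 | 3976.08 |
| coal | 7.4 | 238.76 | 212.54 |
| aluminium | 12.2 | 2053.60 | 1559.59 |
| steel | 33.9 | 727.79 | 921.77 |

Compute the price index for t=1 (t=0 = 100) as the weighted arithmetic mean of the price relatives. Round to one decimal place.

117.1

soybeans: 24.3 × (505.25/357.92) = 24.3 × 1.411628 = 34.3026
barley: 5.4 × (248.68/243.53) = 5.4 × 1.021147 = 5.5142
zinc: 16.8 × (3976.08/3606.54) = 16.8 × 1.102464 = 18.5214
coal: 7.4 × (212.54/238.76) = 7.4 × 0.890183 = 6.5874
aluminium: 12.2 × (1559.59/2053.60) = 12.2 × 0.759442 = 9.2652
steel: 33.9 × (921.77/727.79) = 33.9 × 1.266533 = 42.9355
Index = Σ wᵢ·(p₁ᵢ/p₀ᵢ) = 34.3026 + 5.5142 + 18.5214 + 6.5874 + 9.2652 + 42.9355 = 117.1262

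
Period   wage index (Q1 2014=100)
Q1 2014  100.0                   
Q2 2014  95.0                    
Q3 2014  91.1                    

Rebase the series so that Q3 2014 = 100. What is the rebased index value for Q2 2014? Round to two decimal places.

104.28

Rebased(Q2 2014) = 95.0 / 91.1 × 100 = 104.2810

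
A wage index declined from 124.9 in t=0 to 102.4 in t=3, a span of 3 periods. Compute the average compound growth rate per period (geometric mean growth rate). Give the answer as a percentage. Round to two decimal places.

-6.41%

Growth factor = (102.4/124.9)^(1/3) = (0.819856)^(1/3) = 0.935935
Growth rate = 0.935935 − 1 = -0.064065 = -6.4065%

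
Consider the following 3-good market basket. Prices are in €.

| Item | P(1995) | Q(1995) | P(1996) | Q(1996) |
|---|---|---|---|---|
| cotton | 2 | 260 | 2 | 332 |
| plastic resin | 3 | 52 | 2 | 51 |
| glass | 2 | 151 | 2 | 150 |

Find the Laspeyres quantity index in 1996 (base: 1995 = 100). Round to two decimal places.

Laspeyres quantity index uses base-period prices as weights.
ΣP(1995)·Q(1996) = 2×332 + 3×51 + 2×150 = 664 + 153 + 300 = 1117
ΣP(1995)·Q(1995) = 2×260 + 3×52 + 2×151 = 520 + 156 + 302 = 978
Index = 1117 / 978 × 100 = 114.2127

114.21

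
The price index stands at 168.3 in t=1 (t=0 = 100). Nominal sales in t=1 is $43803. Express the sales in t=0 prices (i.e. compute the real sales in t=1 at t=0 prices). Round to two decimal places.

Real = Nominal ÷ (Index/100) = 43803 ÷ (168.3/100)
     = 43803 ÷ 1.683 = 26026.7380

26026.74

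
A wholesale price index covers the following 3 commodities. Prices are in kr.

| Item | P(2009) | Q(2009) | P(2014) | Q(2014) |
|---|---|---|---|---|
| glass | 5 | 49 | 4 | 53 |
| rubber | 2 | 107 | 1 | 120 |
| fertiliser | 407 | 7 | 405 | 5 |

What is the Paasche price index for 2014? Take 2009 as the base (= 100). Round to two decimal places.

Paasche price index uses current-period quantities as weights.
ΣP(2014)·Q(2014) = 4×53 + 1×120 + 405×5 = 212 + 120 + 2025 = 2357
ΣP(2009)·Q(2014) = 5×53 + 2×120 + 407×5 = 265 + 240 + 2035 = 2540
Index = 2357 / 2540 × 100 = 92.7953

92.80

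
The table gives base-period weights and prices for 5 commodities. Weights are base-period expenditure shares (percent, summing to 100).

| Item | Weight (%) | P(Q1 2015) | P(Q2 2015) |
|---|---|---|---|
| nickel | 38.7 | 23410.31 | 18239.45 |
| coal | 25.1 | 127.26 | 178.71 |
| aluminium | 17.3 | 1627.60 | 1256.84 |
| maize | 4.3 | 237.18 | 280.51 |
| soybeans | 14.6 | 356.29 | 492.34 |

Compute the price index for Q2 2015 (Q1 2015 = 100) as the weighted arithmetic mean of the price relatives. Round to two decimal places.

nickel: 38.7 × (18239.45/23410.31) = 38.7 × 0.779120 = 30.1520
coal: 25.1 × (178.71/127.26) = 25.1 × 1.404290 = 35.2477
aluminium: 17.3 × (1256.84/1627.60) = 17.3 × 0.772204 = 13.3591
maize: 4.3 × (280.51/237.18) = 4.3 × 1.182688 = 5.0856
soybeans: 14.6 × (492.34/356.29) = 14.6 × 1.381852 = 20.1750
Index = Σ wᵢ·(p₁ᵢ/p₀ᵢ) = 30.1520 + 35.2477 + 13.3591 + 5.0856 + 20.1750 = 104.0194

104.02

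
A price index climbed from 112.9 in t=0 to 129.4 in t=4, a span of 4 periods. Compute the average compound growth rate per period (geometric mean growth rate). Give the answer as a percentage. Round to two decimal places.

3.47%

Growth factor = (129.4/112.9)^(1/4) = (1.146147)^(1/4) = 1.034690
Growth rate = 1.034690 − 1 = 0.034690 = 3.4690%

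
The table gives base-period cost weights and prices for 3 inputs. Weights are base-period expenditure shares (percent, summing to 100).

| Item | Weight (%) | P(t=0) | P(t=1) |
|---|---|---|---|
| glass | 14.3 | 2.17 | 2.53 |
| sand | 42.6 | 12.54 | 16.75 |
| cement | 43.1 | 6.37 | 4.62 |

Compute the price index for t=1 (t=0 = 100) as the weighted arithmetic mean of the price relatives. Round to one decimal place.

glass: 14.3 × (2.53/2.17) = 14.3 × 1.165899 = 16.6724
sand: 42.6 × (16.75/12.54) = 42.6 × 1.335726 = 56.9019
cement: 43.1 × (4.62/6.37) = 43.1 × 0.725275 = 31.2593
Index = Σ wᵢ·(p₁ᵢ/p₀ᵢ) = 16.6724 + 56.9019 + 31.2593 = 104.8336

104.8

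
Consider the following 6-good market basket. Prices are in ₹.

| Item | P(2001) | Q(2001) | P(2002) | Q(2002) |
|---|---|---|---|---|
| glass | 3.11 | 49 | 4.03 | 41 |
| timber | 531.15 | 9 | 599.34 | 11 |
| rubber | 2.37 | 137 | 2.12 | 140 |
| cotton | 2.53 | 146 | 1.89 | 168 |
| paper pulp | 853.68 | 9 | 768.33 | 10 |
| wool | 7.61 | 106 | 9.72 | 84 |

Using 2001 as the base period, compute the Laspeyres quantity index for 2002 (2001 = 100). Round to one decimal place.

Laspeyres quantity index uses base-period prices as weights.
ΣP(2001)·Q(2002) = 3.11×41 + 531.15×11 + 2.37×140 + 2.53×168 + 853.68×10 + 7.61×84 = 127.51 + 5842.65 + 331.8 + 425.04 + 8536.8 + 639.24 = 15903.04
ΣP(2001)·Q(2001) = 3.11×49 + 531.15×9 + 2.37×137 + 2.53×146 + 853.68×9 + 7.61×106 = 152.39 + 4780.35 + 324.69 + 369.38 + 7683.12 + 806.66 = 14116.59
Index = 15903.04 / 14116.59 × 100 = 112.6550

112.7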